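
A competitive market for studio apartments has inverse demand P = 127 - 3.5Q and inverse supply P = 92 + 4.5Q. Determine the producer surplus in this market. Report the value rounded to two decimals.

Setting demand equal to supply, 35 = 8Q, so Q* = 4.375 and P* = 111.6875.
Producer surplus is the triangle above supply below P*: (1/2)(4.375)(111.6875 - 92) = (1/2)(4.375)(19.6875) = 43.0664.

43.07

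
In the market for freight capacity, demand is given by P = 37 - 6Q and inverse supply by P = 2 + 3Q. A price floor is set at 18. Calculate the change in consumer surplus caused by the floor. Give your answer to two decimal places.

-15.29

Without the control, 37 - 6Q = 2 + 3Q so Q* = 3.8889 and P* = 13.6667.
At the floor price 18, quantity demanded is (37 - 18)/6 = 3.1667; demand is the short side, so Q = 3.1667 trades at P = 18.
CS goes from (1/2)(3.8889)(23.3333) = 45.3704 to 30.0833 (computed as (37 - 18)(3.1667) - (1/2)(6)(3.1667)^2), a change of -15.287.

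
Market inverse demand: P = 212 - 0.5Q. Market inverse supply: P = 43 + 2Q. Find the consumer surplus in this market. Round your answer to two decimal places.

1142.44

Set 212 - 0.5Q = 43 + 2Q, which gives 169 = 2.5Q, so Q* = 67.6 and P* = 212 - 0.5(67.6) = 178.2.
The demand choke price is 212, so CS = (1/2)(Q*)(212 - P*) = (1/2)(67.6)(33.8) = 1142.44.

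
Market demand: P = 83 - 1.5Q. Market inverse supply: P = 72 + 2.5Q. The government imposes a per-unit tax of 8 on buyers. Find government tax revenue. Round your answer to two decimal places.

6.00

Without the tax, 83 - 1.5Q = 72 + 2.5Q so Q* = 2.75 and P* = 78.875.
With the tax, buyers' net willingness to pay falls by 8: (83 - 8) - 1.5Q = 72 + 2.5Q, so Q_t = 0.75. Buyers pay P_b = 81.875; sellers receive P_s = P_b - 8 = 73.875.
Revenue is the tax times quantity traded: 8 x 0.75 = 6.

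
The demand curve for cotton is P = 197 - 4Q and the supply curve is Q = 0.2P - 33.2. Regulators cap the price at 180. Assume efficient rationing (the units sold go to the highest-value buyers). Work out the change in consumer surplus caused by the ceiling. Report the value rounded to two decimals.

8.19

Rewriting supply in inverse form: P = 166 + 5Q.
Without the control, 197 - 4Q = 166 + 5Q so Q* = 3.4444 and P* = 183.2222.
At P = 180, sellers supply (180 - 166)/5 = 2.8 while buyers want more, so the quantity traded is 2.8 at price 180.
CS goes from (1/2)(3.4444)(13.7778) = 23.7284 to 31.92 (computed as (197 - 180)(2.8) - (1/2)(4)(2.8)^2), a change of 8.1916.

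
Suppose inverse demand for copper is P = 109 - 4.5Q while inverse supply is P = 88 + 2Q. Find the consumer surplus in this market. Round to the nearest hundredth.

23.49

Set 109 - 4.5Q = 88 + 2Q, which gives 21 = 6.5Q, so Q* = 3.2308 and P* = 109 - 4.5(3.2308) = 94.4615.
The demand choke price is 109, so CS = (1/2)(Q*)(109 - P*) = (1/2)(3.2308)(14.5385) = 23.4852.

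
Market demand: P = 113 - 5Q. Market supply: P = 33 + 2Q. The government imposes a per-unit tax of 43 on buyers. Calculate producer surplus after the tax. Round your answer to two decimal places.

Pre-tax equilibrium: 113 - 5Q = 33 + 2Q gives Q* = 11.4286, P* = 55.8571.
With the tax, buyers' net willingness to pay falls by 43: (113 - 43) - 5Q = 33 + 2Q, so Q_t = 5.2857. Buyers pay P_b = 86.5714; sellers receive P_s = P_b - 43 = 43.5714.
PS = (1/2)(Q_t)(P_s - 33) = (1/2)(5.2857)(10.5714) = 27.9388.

27.94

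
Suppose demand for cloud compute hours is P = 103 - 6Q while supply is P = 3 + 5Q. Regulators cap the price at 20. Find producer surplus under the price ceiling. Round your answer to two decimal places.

28.90

Free-market equilibrium: 103 - 6Q = 3 + 5Q gives Q* = 9.0909, P* = 48.4545.
At P = 20, sellers supply (20 - 3)/5 = 3.4 while buyers want more, so the quantity traded is 3.4 at price 20.
PS is the triangle above supply below 20: (1/2)(3.4)(20 - 3) = 28.9.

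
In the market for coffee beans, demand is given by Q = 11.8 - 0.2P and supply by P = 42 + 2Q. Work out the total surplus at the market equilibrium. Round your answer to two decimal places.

Rewriting demand in inverse form: P = 59 - 5Q.
Set 59 - 5Q = 42 + 2Q, which gives 17 = 7Q, so Q* = 2.4286 and P* = 59 - 5(2.4286) = 46.8571.
CS = (1/2)(2.4286)(12.1429) = 14.7449 and PS = (1/2)(2.4286)(4.8571) = 5.898, so total surplus = 20.6429.

20.64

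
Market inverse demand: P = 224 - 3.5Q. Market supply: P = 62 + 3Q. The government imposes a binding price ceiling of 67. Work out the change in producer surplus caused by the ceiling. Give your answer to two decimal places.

-927.57

Without the control, 224 - 3.5Q = 62 + 3Q so Q* = 24.9231 and P* = 136.7692.
At the ceiling price 67, quantity supplied is (67 - 62)/3 = 1.6667; supply is the short side, so Q = 1.6667 trades at P = 67.
PS goes from (1/2)(24.9231)(74.7692) = 931.7396 to 4.1667 (computed as (67 - 62)(1.6667) - (1/2)(3)(1.6667)^2), a change of -927.573.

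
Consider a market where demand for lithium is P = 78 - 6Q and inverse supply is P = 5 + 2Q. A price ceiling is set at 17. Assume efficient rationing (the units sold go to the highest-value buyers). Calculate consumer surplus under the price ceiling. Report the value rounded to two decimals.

258.00

Without the control, 78 - 6Q = 5 + 2Q so Q* = 9.125 and P* = 23.25.
At the ceiling price 17, quantity supplied is (17 - 5)/2 = 6; supply is the short side, so Q = 6 trades at P = 17.
The demand price at Q = 6 is 42. CS is the trapezoid between demand and 17 over [0, 6]: (1/2)[(78 - 17) + (42 - 17)](6) = 258.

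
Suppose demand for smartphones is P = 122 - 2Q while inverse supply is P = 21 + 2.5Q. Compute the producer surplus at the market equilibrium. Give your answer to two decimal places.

629.69

Setting demand equal to supply, 101 = 4.5Q, so Q* = 22.4444 and P* = 77.1111.
The supply curve's price intercept is 21, so PS = (1/2)(Q*)(P* - 21) = (1/2)(22.4444)(56.1111) = 629.6914.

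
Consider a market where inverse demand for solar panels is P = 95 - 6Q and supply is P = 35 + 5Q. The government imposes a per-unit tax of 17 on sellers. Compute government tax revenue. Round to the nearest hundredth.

Pre-tax equilibrium: 95 - 6Q = 35 + 5Q gives Q* = 5.4545, P* = 62.2727.
A tax on sellers shifts supply up by 17: 95 - 6Q = 35 + 5Q + 17, so Q_t = 3.9091. Buyers pay P_b = 71.5455; sellers receive P_s = P_b - 17 = 54.5455.
Tax revenue = t x Q_t = 17 x 3.9091 = 66.4545.

66.45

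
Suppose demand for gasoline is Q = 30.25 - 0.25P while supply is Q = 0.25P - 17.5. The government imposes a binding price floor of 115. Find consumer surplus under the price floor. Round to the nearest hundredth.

Rewriting demand in inverse form: P = 121 - 4Q.
Rewriting supply in inverse form: P = 70 + 4Q.
Without the control, 121 - 4Q = 70 + 4Q so Q* = 6.375 and P* = 95.5.
At P = 115, buyers demand (121 - 115)/4 = 1.5 while sellers would supply more, so the quantity traded is 1.5 at price 115.
CS is the triangle under demand above 115: (1/2)(1.5)(121 - 115) = 4.5.

4.50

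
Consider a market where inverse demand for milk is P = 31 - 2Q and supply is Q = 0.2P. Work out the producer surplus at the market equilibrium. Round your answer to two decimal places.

Rewriting supply in inverse form: P = 5Q.
Equilibrium: 31 - 2Q = 5Q, so Q* = 4.4286 and P* = 22.1429.
PS is the area between P* and the supply curve from 0 to Q*: (1/2)(4.4286)(22.1429) = 49.0306.

49.03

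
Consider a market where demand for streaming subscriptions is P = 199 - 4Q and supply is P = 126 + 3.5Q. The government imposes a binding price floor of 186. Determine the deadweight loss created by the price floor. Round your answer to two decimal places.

157.63

Without the control, 199 - 4Q = 126 + 3.5Q so Q* = 9.7333 and P* = 160.0667.
At P = 186, buyers demand (199 - 186)/4 = 3.25 while sellers would supply more, so the quantity traded is 3.25 at price 186.
The lost-trades triangle has base Q* - 3.25 = 6.4833 and height equal to the gap between the curves at Q = 3.25, which is 186 - 137.375 = 48.625. DWL = (1/2)(6.4833)(48.625) = 157.626.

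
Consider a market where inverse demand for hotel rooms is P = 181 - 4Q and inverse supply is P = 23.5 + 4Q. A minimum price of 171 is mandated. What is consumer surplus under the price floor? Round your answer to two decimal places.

Without the control, 181 - 4Q = 23.5 + 4Q so Q* = 19.6875 and P* = 102.25.
At P = 171, buyers demand (181 - 171)/4 = 2.5 while sellers would supply more, so the quantity traded is 2.5 at price 171.
CS is the triangle under demand above 171: (1/2)(2.5)(181 - 171) = 12.5.

12.50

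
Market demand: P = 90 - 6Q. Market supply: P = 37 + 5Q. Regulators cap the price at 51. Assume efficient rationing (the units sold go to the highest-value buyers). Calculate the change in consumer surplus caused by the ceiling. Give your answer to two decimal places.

Free-market equilibrium: 90 - 6Q = 37 + 5Q gives Q* = 4.8182, P* = 61.0909.
At the ceiling price 51, quantity supplied is (51 - 37)/5 = 2.8; supply is the short side, so Q = 2.8 trades at P = 51.
CS goes from (1/2)(4.8182)(28.9091) = 69.6446 to 85.68 (computed as (90 - 51)(2.8) - (1/2)(6)(2.8)^2), a change of 16.0354.

16.04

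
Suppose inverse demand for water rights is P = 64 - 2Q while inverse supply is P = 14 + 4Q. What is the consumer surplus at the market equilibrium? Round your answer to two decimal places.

Setting demand equal to supply, 50 = 6Q, so Q* = 8.3333 and P* = 47.3333.
Consumer surplus is the triangle under demand above P*: (1/2)(8.3333)(64 - 47.3333) = (1/2)(8.3333)(16.6667) = 69.4444.

69.44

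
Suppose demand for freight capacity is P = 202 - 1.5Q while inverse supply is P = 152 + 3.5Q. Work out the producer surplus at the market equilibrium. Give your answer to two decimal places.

Set 202 - 1.5Q = 152 + 3.5Q, which gives 50 = 5Q, so Q* = 10 and P* = 202 - 1.5(10) = 187.
Producer surplus is the triangle above supply below P*: (1/2)(10)(187 - 152) = (1/2)(10)(35) = 175.

175.00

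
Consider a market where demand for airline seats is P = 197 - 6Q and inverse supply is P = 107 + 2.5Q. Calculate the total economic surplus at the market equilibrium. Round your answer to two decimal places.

476.47

Equilibrium: 197 - 6Q = 107 + 2.5Q, so Q* = 10.5882 and P* = 133.4706.
Total surplus is the full triangle between the curves from 0 to Q*: (1/2)(10.5882)(197 - 107) = 476.4706.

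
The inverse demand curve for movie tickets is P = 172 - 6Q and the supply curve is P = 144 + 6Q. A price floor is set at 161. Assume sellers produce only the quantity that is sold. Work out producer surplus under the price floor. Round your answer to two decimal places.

Free-market equilibrium: 172 - 6Q = 144 + 6Q gives Q* = 2.3333, P* = 158.
At the floor price 161, quantity demanded is (172 - 161)/6 = 1.8333; demand is the short side, so Q = 1.8333 trades at P = 161.
The supply price at Q = 1.8333 is 155. PS is the trapezoid between 161 and supply over [0, 1.8333]: (1/2)[(161 - 144) + (161 - 155)](1.8333) = 21.0833.

21.08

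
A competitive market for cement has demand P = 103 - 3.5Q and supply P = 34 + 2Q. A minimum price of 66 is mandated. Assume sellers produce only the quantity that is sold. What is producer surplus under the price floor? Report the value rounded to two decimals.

226.53

Free-market equilibrium: 103 - 3.5Q = 34 + 2Q gives Q* = 12.5455, P* = 59.0909.
At P = 66, buyers demand (103 - 66)/3.5 = 10.5714 while sellers would supply more, so the quantity traded is 10.5714 at price 66.
The supply price at Q = 10.5714 is 55.1429. PS is the trapezoid between 66 and supply over [0, 10.5714]: (1/2)[(66 - 34) + (66 - 55.1429)](10.5714) = 226.5306.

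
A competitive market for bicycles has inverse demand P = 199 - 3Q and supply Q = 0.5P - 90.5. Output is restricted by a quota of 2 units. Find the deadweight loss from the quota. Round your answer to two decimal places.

6.40

Rewriting supply in inverse form: P = 181 + 2Q.
Without the quota, 199 - 3Q = 181 + 2Q gives Q* = 3.6.
At Q = 2 the demand price is 199 - 3(2) = 193 and the supply price is 181 + 2(2) = 185.
Deadweight loss is the triangle between the curves from 2 to 3.6: (1/2)(193 - 185)(3.6 - 2) = 6.4.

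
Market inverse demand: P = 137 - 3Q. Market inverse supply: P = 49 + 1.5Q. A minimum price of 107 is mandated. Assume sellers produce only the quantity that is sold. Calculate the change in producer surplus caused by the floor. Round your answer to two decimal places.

218.19

Without the control, 137 - 3Q = 49 + 1.5Q so Q* = 19.5556 and P* = 78.3333.
At P = 107, buyers demand (137 - 107)/3 = 10 while sellers would supply more, so the quantity traded is 10 at price 107.
PS goes from (1/2)(19.5556)(29.3333) = 286.8148 to 505 (computed as (107 - 49)(10) - (1/2)(1.5)(10)^2), a change of 218.1852.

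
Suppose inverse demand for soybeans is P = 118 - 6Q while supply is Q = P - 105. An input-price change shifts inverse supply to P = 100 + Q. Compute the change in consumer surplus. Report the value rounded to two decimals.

Rewriting supply in inverse form: P = 105 + Q.
Initial equilibrium: Q_0 = 1.8571, P_0 = 106.8571; CS_0 = (1/2)(1.8571)(11.1429) = 10.3469, PS_0 = (1/2)(1.8571)(1.8571) = 1.7245.
New equilibrium: 118 - 6Q = 100 + Q gives Q_1 = 2.5714, P_1 = 102.5714; CS_1 = 19.8367, PS_1 = 3.3061.
Change in consumer surplus = 19.8367 - 10.3469 = 9.4898.

9.49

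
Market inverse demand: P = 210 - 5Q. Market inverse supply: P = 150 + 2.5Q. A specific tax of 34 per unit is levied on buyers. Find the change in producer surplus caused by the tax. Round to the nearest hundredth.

Pre-tax equilibrium: 210 - 5Q = 150 + 2.5Q gives Q* = 8, P* = 170.
A tax on buyers shifts demand down by 34: (210 - 34) - 5Q = 150 + 2.5Q, so Q_t = 3.4667. Buyers pay P_b = 192.6667; sellers receive P_s = P_b - 34 = 158.6667.
PS falls from (1/2)(8)(20) = 80 to (1/2)(3.4667)(8.6667) = 15.0222, a change of -64.9778.

-64.98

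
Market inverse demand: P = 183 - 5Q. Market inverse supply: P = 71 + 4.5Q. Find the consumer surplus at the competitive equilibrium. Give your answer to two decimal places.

347.48

Setting demand equal to supply, 112 = 9.5Q, so Q* = 11.7895 and P* = 124.0526.
The demand choke price is 183, so CS = (1/2)(Q*)(183 - P*) = (1/2)(11.7895)(58.9474) = 347.4792.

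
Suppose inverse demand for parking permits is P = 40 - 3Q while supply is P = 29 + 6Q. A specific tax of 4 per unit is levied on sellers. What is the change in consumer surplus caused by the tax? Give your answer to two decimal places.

-1.33

Without the tax, 40 - 3Q = 29 + 6Q so Q* = 1.2222 and P* = 36.3333.
A tax on sellers shifts supply up by 4: 40 - 3Q = 29 + 6Q + 4, so Q_t = 0.7778. Buyers pay P_b = 37.6667; sellers receive P_s = P_b - 4 = 33.6667.
Consumers lose the trapezoid between P* and P_b out to Q_t plus the triangle from Q_t to Q*: change in CS = 0.9074 - 2.2407 = -1.3333.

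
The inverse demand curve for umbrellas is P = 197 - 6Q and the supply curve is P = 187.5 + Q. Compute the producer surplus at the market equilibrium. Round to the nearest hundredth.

Set 197 - 6Q = 187.5 + Q, which gives 9.5 = 7Q, so Q* = 1.3571 and P* = 197 - 6(1.3571) = 188.8571.
The supply curve's price intercept is 187.5, so PS = (1/2)(Q*)(P* - 187.5) = (1/2)(1.3571)(1.3571) = 0.9209.

0.92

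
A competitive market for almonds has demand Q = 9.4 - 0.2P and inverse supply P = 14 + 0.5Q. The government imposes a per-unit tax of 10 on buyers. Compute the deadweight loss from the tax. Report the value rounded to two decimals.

9.09

Rewriting demand in inverse form: P = 47 - 5Q.
Without the tax, 47 - 5Q = 14 + 0.5Q so Q* = 6 and P* = 17.
With the tax, buyers' net willingness to pay falls by 10: (47 - 10) - 5Q = 14 + 0.5Q, so Q_t = 4.1818. Buyers pay P_b = 26.0909; sellers receive P_s = P_b - 10 = 16.0909.
Deadweight loss is the triangle between the curves from Q_t to Q*: (1/2)(6 - 4.1818)(10) = 9.0909.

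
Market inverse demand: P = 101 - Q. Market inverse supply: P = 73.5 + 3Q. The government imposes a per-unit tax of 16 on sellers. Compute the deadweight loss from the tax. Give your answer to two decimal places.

Without the tax, 101 - Q = 73.5 + 3Q so Q* = 6.875 and P* = 94.125.
With the tax, sellers need 16 more per unit: 101 - Q = 73.5 + 3Q + 16, so Q_t = 2.875. Buyers pay P_b = 98.125; sellers receive P_s = P_b - 16 = 82.125.
Deadweight loss is the triangle between the curves from Q_t to Q*: (1/2)(6.875 - 2.875)(16) = 32.

32.00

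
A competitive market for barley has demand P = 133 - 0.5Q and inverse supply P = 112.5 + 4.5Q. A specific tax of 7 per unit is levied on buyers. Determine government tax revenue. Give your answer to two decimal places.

18.90

Pre-tax equilibrium: 133 - 0.5Q = 112.5 + 4.5Q gives Q* = 4.1, P* = 130.95.
With the tax, buyers' net willingness to pay falls by 7: (133 - 7) - 0.5Q = 112.5 + 4.5Q, so Q_t = 2.7. Buyers pay P_b = 131.65; sellers receive P_s = P_b - 7 = 124.65.
Tax revenue = t x Q_t = 7 x 2.7 = 18.9.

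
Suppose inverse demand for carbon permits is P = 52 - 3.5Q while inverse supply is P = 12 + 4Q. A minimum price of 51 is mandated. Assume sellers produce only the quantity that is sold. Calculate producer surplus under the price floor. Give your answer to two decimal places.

Without the control, 52 - 3.5Q = 12 + 4Q so Q* = 5.3333 and P* = 33.3333.
At the floor price 51, quantity demanded is (52 - 51)/3.5 = 0.2857; demand is the short side, so Q = 0.2857 trades at P = 51.
The supply price at Q = 0.2857 is 13.1429. PS is the trapezoid between 51 and supply over [0, 0.2857]: (1/2)[(51 - 12) + (51 - 13.1429)](0.2857) = 10.9796.

10.98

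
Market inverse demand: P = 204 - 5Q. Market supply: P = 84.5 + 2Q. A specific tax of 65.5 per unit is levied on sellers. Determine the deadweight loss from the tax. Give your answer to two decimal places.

Without the tax, 204 - 5Q = 84.5 + 2Q so Q* = 17.0714 and P* = 118.6429.
A tax on sellers shifts supply up by 65.5: 204 - 5Q = 84.5 + 2Q + 65.5, so Q_t = 7.7143. Buyers pay P_b = 165.4286; sellers receive P_s = P_b - 65.5 = 99.9286.
The welfare triangle lost has base Q* - Q_t = 9.3571 and height t = 65.5, so DWL = (1/2)(9.3571)(65.5) = 306.4464.

306.45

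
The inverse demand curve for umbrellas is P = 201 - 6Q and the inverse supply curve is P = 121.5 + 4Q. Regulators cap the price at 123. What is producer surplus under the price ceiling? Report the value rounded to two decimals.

Without the control, 201 - 6Q = 121.5 + 4Q so Q* = 7.95 and P* = 153.3.
At the ceiling price 123, quantity supplied is (123 - 121.5)/4 = 0.375; supply is the short side, so Q = 0.375 trades at P = 123.
PS is the triangle above supply below 123: (1/2)(0.375)(123 - 121.5) = 0.2812.

0.28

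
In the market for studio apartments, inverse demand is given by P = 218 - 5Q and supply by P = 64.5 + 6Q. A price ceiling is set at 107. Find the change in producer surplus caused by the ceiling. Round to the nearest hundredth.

-433.67

Free-market equilibrium: 218 - 5Q = 64.5 + 6Q gives Q* = 13.9545, P* = 148.2273.
At P = 107, sellers supply (107 - 64.5)/6 = 7.0833 while buyers want more, so the quantity traded is 7.0833 at price 107.
PS goes from (1/2)(13.9545)(83.7273) = 584.188 to 150.5208 (computed as (107 - 64.5)(7.0833) - (1/2)(6)(7.0833)^2), a change of -433.6672.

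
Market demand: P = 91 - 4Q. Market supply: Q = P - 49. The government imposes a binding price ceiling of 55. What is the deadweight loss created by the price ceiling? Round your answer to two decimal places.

Rewriting supply in inverse form: P = 49 + Q.
Without the control, 91 - 4Q = 49 + Q so Q* = 8.4 and P* = 57.4.
At the ceiling price 55, quantity supplied is (55 - 49)/1 = 6; supply is the short side, so Q = 6 trades at P = 55.
At Q = 6 the demand price is 67 and the supply price is 55. Deadweight loss is the triangle between the curves from 6 to 8.4: (1/2)(67 - 55)(8.4 - 6) = 14.4.

14.40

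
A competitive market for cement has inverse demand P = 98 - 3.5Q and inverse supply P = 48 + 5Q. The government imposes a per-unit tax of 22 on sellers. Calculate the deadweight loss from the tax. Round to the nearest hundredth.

Pre-tax equilibrium: 98 - 3.5Q = 48 + 5Q gives Q* = 5.8824, P* = 77.4118.
With the tax, sellers need 22 more per unit: 98 - 3.5Q = 48 + 5Q + 22, so Q_t = 3.2941. Buyers pay P_b = 86.4706; sellers receive P_s = P_b - 22 = 64.4706.
The welfare triangle lost has base Q* - Q_t = 2.5882 and height t = 22, so DWL = (1/2)(2.5882)(22) = 28.4706.

28.47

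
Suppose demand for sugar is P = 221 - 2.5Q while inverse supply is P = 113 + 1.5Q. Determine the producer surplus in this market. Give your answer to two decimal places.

Set 221 - 2.5Q = 113 + 1.5Q, which gives 108 = 4Q, so Q* = 27 and P* = 221 - 2.5(27) = 153.5.
PS is the area between P* and the supply curve from 0 to Q*: (1/2)(27)(40.5) = 546.75.

546.75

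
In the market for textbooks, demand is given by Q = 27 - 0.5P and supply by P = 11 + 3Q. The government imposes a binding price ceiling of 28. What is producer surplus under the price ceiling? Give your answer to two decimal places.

48.17

Rewriting demand in inverse form: P = 54 - 2Q.
Free-market equilibrium: 54 - 2Q = 11 + 3Q gives Q* = 8.6, P* = 36.8.
At the ceiling price 28, quantity supplied is (28 - 11)/3 = 5.6667; supply is the short side, so Q = 5.6667 trades at P = 28.
PS is the triangle above supply below 28: (1/2)(5.6667)(28 - 11) = 48.1667.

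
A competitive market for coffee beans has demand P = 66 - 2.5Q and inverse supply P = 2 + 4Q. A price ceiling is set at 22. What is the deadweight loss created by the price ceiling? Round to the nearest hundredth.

Free-market equilibrium: 66 - 2.5Q = 2 + 4Q gives Q* = 9.8462, P* = 41.3846.
At P = 22, sellers supply (22 - 2)/4 = 5 while buyers want more, so the quantity traded is 5 at price 22.
At Q = 5 the demand price is 53.5 and the supply price is 22. Deadweight loss is the triangle between the curves from 5 to 9.8462: (1/2)(53.5 - 22)(9.8462 - 5) = 76.3269.

76.33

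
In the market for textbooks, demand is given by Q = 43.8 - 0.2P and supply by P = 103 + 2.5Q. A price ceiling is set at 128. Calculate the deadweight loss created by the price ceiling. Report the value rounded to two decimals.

Rewriting demand in inverse form: P = 219 - 5Q.
Free-market equilibrium: 219 - 5Q = 103 + 2.5Q gives Q* = 15.4667, P* = 141.6667.
At P = 128, sellers supply (128 - 103)/2.5 = 10 while buyers want more, so the quantity traded is 10 at price 128.
The lost-trades triangle has base Q* - 10 = 5.4667 and height equal to the gap between the curves at Q = 10, which is 169 - 128 = 41. DWL = (1/2)(5.4667)(41) = 112.0667.

112.07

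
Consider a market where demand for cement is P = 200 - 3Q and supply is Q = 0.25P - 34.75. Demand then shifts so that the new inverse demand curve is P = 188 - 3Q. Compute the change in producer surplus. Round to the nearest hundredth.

Rewriting supply in inverse form: P = 139 + 4Q.
Initial equilibrium: Q_0 = 8.7143, P_0 = 173.8571; CS_0 = (1/2)(8.7143)(26.1429) = 113.9082, PS_0 = (1/2)(8.7143)(34.8571) = 151.8776.
New equilibrium: 188 - 3Q = 139 + 4Q gives Q_1 = 7, P_1 = 167; CS_1 = 73.5, PS_1 = 98.
Change in producer surplus = 98 - 151.8776 = -53.8776.

-53.88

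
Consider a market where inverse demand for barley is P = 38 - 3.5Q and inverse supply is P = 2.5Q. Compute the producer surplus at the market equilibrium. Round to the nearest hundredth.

Equilibrium: 38 - 3.5Q = 2.5Q, so Q* = 6.3333 and P* = 15.8333.
PS is the area between P* and the supply curve from 0 to Q*: (1/2)(6.3333)(15.8333) = 50.1389.

50.14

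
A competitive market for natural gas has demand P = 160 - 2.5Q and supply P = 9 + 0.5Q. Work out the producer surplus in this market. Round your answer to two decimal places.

633.36

Setting demand equal to supply, 151 = 3Q, so Q* = 50.3333 and P* = 34.1667.
The supply curve's price intercept is 9, so PS = (1/2)(Q*)(P* - 9) = (1/2)(50.3333)(25.1667) = 633.3611.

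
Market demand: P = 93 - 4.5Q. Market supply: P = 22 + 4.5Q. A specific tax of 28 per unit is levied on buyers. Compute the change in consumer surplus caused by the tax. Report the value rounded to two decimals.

-88.67

Pre-tax equilibrium: 93 - 4.5Q = 22 + 4.5Q gives Q* = 7.8889, P* = 57.5.
With the tax, buyers' net willingness to pay falls by 28: (93 - 28) - 4.5Q = 22 + 4.5Q, so Q_t = 4.7778. Buyers pay P_b = 71.5; sellers receive P_s = P_b - 28 = 43.5.
CS falls from (1/2)(7.8889)(35.5) = 140.0278 to (1/2)(4.7778)(21.5) = 51.3611, a change of -88.6667.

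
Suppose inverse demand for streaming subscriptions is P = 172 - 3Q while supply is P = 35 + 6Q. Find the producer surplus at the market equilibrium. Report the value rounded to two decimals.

695.15

Set 172 - 3Q = 35 + 6Q, which gives 137 = 9Q, so Q* = 15.2222 and P* = 172 - 3(15.2222) = 126.3333.
The supply curve's price intercept is 35, so PS = (1/2)(Q*)(P* - 35) = (1/2)(15.2222)(91.3333) = 695.1481.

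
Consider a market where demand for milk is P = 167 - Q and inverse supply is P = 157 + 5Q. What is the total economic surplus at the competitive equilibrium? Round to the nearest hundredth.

8.33

Set 167 - Q = 157 + 5Q, which gives 10 = 6Q, so Q* = 1.6667 and P* = 167 - (1.6667) = 165.3333.
CS = (1/2)(1.6667)(1.6667) = 1.3889 and PS = (1/2)(1.6667)(8.3333) = 6.9444, so total surplus = 8.3333.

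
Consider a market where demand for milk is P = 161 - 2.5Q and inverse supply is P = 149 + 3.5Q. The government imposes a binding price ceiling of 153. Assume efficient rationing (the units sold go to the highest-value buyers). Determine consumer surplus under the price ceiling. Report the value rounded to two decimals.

7.51

Free-market equilibrium: 161 - 2.5Q = 149 + 3.5Q gives Q* = 2, P* = 156.
At the ceiling price 153, quantity supplied is (153 - 149)/3.5 = 1.1429; supply is the short side, so Q = 1.1429 trades at P = 153.
The demand price at Q = 1.1429 is 158.1429. CS is the trapezoid between demand and 153 over [0, 1.1429]: (1/2)[(161 - 153) + (158.1429 - 153)](1.1429) = 7.5102.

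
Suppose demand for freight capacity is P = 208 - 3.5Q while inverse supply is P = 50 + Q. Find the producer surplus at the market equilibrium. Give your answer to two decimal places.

Set 208 - 3.5Q = 50 + Q, which gives 158 = 4.5Q, so Q* = 35.1111 and P* = 208 - 3.5(35.1111) = 85.1111.
PS is the area between P* and the supply curve from 0 to Q*: (1/2)(35.1111)(35.1111) = 616.3951.

616.40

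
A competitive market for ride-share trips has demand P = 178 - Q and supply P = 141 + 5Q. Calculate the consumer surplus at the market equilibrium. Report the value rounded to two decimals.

Set 178 - Q = 141 + 5Q, which gives 37 = 6Q, so Q* = 6.1667 and P* = 178 - (6.1667) = 171.8333.
Consumer surplus is the triangle under demand above P*: (1/2)(6.1667)(178 - 171.8333) = (1/2)(6.1667)(6.1667) = 19.0139.

19.01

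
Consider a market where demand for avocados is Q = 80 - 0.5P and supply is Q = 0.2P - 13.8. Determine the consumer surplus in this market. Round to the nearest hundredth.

Rewriting demand in inverse form: P = 160 - 2Q.
Rewriting supply in inverse form: P = 69 + 5Q.
Equilibrium: 160 - 2Q = 69 + 5Q, so Q* = 13 and P* = 134.
Consumer surplus is the triangle under demand above P*: (1/2)(13)(160 - 134) = (1/2)(13)(26) = 169.

169.00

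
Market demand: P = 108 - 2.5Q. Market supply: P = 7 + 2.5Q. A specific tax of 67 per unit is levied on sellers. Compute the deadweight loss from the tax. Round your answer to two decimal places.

448.90

Without the tax, 108 - 2.5Q = 7 + 2.5Q so Q* = 20.2 and P* = 57.5.
With the tax, sellers need 67 more per unit: 108 - 2.5Q = 7 + 2.5Q + 67, so Q_t = 6.8. Buyers pay P_b = 91; sellers receive P_s = P_b - 67 = 24.
Deadweight loss is the triangle between the curves from Q_t to Q*: (1/2)(20.2 - 6.8)(67) = 448.9.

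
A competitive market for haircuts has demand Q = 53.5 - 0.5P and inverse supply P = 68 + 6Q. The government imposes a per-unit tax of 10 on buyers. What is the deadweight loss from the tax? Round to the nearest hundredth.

Rewriting demand in inverse form: P = 107 - 2Q.
Pre-tax equilibrium: 107 - 2Q = 68 + 6Q gives Q* = 4.875, P* = 97.25.
A tax on buyers shifts demand down by 10: (107 - 10) - 2Q = 68 + 6Q, so Q_t = 3.625. Buyers pay P_b = 99.75; sellers receive P_s = P_b - 10 = 89.75.
Deadweight loss is the triangle between the curves from Q_t to Q*: (1/2)(4.875 - 3.625)(10) = 6.25.

6.25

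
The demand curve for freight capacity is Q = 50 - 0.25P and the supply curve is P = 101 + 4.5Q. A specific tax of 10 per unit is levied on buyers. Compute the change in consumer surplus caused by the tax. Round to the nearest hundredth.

-52.04

Rewriting demand in inverse form: P = 200 - 4Q.
Without the tax, 200 - 4Q = 101 + 4.5Q so Q* = 11.6471 and P* = 153.4118.
With the tax, buyers' net willingness to pay falls by 10: (200 - 10) - 4Q = 101 + 4.5Q, so Q_t = 10.4706. Buyers pay P_b = 158.1176; sellers receive P_s = P_b - 10 = 148.1176.
Consumers lose the trapezoid between P* and P_b out to Q_t plus the triangle from Q_t to Q*: change in CS = 219.2664 - 271.308 = -52.0415.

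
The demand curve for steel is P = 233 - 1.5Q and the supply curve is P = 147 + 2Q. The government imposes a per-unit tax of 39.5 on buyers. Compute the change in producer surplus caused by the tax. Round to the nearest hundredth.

Pre-tax equilibrium: 233 - 1.5Q = 147 + 2Q gives Q* = 24.5714, P* = 196.1429.
A tax on buyers shifts demand down by 39.5: (233 - 39.5) - 1.5Q = 147 + 2Q, so Q_t = 13.2857. Buyers pay P_b = 213.0714; sellers receive P_s = P_b - 39.5 = 173.5714.
PS falls from (1/2)(24.5714)(49.1429) = 603.7551 to (1/2)(13.2857)(26.5714) = 176.5102, a change of -427.2449.

-427.24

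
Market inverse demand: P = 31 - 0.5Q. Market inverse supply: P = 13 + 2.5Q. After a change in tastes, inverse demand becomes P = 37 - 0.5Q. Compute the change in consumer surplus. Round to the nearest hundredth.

Initial equilibrium: Q_0 = 6, P_0 = 28; CS_0 = (1/2)(6)(3) = 9, PS_0 = (1/2)(6)(15) = 45.
New equilibrium: 37 - 0.5Q = 13 + 2.5Q gives Q_1 = 8, P_1 = 33; CS_1 = 16, PS_1 = 80.
Change in consumer surplus = 16 - 9 = 7.

7.00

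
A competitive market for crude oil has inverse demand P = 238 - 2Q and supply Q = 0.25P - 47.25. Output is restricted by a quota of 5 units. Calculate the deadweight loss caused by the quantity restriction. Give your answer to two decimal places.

Rewriting supply in inverse form: P = 189 + 4Q.
Without the quota, 238 - 2Q = 189 + 4Q gives Q* = 8.1667.
At Q = 5 the demand price is 238 - 2(5) = 228 and the supply price is 189 + 4(5) = 209.
Deadweight loss is the triangle between the curves from 5 to 8.1667: (1/2)(228 - 209)(8.1667 - 5) = 30.0833.

30.08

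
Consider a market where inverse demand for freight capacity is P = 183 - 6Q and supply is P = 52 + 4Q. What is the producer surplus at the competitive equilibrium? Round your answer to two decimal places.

343.22

Set 183 - 6Q = 52 + 4Q, which gives 131 = 10Q, so Q* = 13.1 and P* = 183 - 6(13.1) = 104.4.
The supply curve's price intercept is 52, so PS = (1/2)(Q*)(P* - 52) = (1/2)(13.1)(52.4) = 343.22.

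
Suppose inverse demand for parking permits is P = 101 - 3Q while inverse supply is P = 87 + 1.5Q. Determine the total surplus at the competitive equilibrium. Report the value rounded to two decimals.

Equilibrium: 101 - 3Q = 87 + 1.5Q, so Q* = 3.1111 and P* = 91.6667.
Total surplus is the full triangle between the curves from 0 to Q*: (1/2)(3.1111)(101 - 87) = 21.7778.

21.78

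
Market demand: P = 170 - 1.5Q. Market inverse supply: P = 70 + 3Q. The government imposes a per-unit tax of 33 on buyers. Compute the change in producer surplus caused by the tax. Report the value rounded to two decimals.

-408.22

Without the tax, 170 - 1.5Q = 70 + 3Q so Q* = 22.2222 and P* = 136.6667.
With the tax, buyers' net willingness to pay falls by 33: (170 - 33) - 1.5Q = 70 + 3Q, so Q_t = 14.8889. Buyers pay P_b = 147.6667; sellers receive P_s = P_b - 33 = 114.6667.
PS falls from (1/2)(22.2222)(66.6667) = 740.7407 to (1/2)(14.8889)(44.6667) = 332.5185, a change of -408.2222.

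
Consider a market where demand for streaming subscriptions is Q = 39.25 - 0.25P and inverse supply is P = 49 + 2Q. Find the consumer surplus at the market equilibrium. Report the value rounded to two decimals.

Rewriting demand in inverse form: P = 157 - 4Q.
Equilibrium: 157 - 4Q = 49 + 2Q, so Q* = 18 and P* = 85.
Consumer surplus is the triangle under demand above P*: (1/2)(18)(157 - 85) = (1/2)(18)(72) = 648.

648.00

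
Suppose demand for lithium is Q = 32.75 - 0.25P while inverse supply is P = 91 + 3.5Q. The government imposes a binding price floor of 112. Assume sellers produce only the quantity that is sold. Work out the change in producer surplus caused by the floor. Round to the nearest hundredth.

10.49

Rewriting demand in inverse form: P = 131 - 4Q.
Free-market equilibrium: 131 - 4Q = 91 + 3.5Q gives Q* = 5.3333, P* = 109.6667.
At the floor price 112, quantity demanded is (131 - 112)/4 = 4.75; demand is the short side, so Q = 4.75 trades at P = 112.
PS goes from (1/2)(5.3333)(18.6667) = 49.7778 to 60.2656 (computed as (112 - 91)(4.75) - (1/2)(3.5)(4.75)^2), a change of 10.4878.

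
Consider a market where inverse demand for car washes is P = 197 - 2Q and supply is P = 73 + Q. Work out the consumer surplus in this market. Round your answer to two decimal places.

1708.44

Equilibrium: 197 - 2Q = 73 + Q, so Q* = 41.3333 and P* = 114.3333.
CS is the area between the demand curve and P* from 0 to Q*: (1/2)(41.3333)(82.6667) = 1708.4444.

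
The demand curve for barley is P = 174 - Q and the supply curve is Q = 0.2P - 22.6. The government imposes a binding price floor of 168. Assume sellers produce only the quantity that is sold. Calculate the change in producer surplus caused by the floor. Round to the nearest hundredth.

Rewriting supply in inverse form: P = 113 + 5Q.
Without the control, 174 - Q = 113 + 5Q so Q* = 10.1667 and P* = 163.8333.
At the floor price 168, quantity demanded is (174 - 168)/1 = 6; demand is the short side, so Q = 6 trades at P = 168.
PS goes from (1/2)(10.1667)(50.8333) = 258.4028 to 240 (computed as (168 - 113)(6) - (1/2)(5)(6)^2), a change of -18.4028.

-18.40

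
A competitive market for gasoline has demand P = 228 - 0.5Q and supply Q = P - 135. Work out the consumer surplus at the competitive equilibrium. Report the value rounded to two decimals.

961.00

Rewriting supply in inverse form: P = 135 + Q.
Set 228 - 0.5Q = 135 + Q, which gives 93 = 1.5Q, so Q* = 62 and P* = 228 - 0.5(62) = 197.
CS is the area between the demand curve and P* from 0 to Q*: (1/2)(62)(31) = 961.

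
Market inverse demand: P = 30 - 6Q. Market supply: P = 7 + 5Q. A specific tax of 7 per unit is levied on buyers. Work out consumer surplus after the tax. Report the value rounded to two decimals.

Without the tax, 30 - 6Q = 7 + 5Q so Q* = 2.0909 and P* = 17.4545.
A tax on buyers shifts demand down by 7: (30 - 7) - 6Q = 7 + 5Q, so Q_t = 1.4545. Buyers pay P_b = 21.2727; sellers receive P_s = P_b - 7 = 14.2727.
CS = (1/2)(Q_t)(30 - P_b) = (1/2)(1.4545)(8.7273) = 6.3471.

6.35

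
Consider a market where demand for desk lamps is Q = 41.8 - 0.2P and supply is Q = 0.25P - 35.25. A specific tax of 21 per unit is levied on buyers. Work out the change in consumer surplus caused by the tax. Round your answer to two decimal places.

-74.54

Rewriting demand in inverse form: P = 209 - 5Q.
Rewriting supply in inverse form: P = 141 + 4Q.
Without the tax, 209 - 5Q = 141 + 4Q so Q* = 7.5556 and P* = 171.2222.
With the tax, buyers' net willingness to pay falls by 21: (209 - 21) - 5Q = 141 + 4Q, so Q_t = 5.2222. Buyers pay P_b = 182.8889; sellers receive P_s = P_b - 21 = 161.8889.
Consumers lose the trapezoid between P* and P_b out to Q_t plus the triangle from Q_t to Q*: change in CS = 68.179 - 142.716 = -74.537.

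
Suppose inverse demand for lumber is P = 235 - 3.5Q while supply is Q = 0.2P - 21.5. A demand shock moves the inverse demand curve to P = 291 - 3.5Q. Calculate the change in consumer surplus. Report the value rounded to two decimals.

421.84

Rewriting supply in inverse form: P = 107.5 + 5Q.
Initial equilibrium: Q_0 = 15, P_0 = 182.5; CS_0 = (1/2)(15)(52.5) = 393.75, PS_0 = (1/2)(15)(75) = 562.5.
New equilibrium: 291 - 3.5Q = 107.5 + 5Q gives Q_1 = 21.5882, P_1 = 215.4412; CS_1 = 815.5908, PS_1 = 1165.1298.
Change in consumer surplus = 815.5908 - 393.75 = 421.8408.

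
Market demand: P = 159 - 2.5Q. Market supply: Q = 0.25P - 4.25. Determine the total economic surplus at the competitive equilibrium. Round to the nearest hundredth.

1551.08

Rewriting supply in inverse form: P = 17 + 4Q.
Setting demand equal to supply, 142 = 6.5Q, so Q* = 21.8462 and P* = 104.3846.
CS = (1/2)(21.8462)(54.6154) = 596.568 and PS = (1/2)(21.8462)(87.3846) = 954.5089, so total surplus = 1551.0769.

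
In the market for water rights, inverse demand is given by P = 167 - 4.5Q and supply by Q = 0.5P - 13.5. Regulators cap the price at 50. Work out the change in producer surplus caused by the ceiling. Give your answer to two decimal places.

Rewriting supply in inverse form: P = 27 + 2Q.
Without the control, 167 - 4.5Q = 27 + 2Q so Q* = 21.5385 and P* = 70.0769.
At the ceiling price 50, quantity supplied is (50 - 27)/2 = 11.5; supply is the short side, so Q = 11.5 trades at P = 50.
PS goes from (1/2)(21.5385)(43.0769) = 463.9053 to 132.25 (computed as (50 - 27)(11.5) - (1/2)(2)(11.5)^2), a change of -331.6553.

-331.66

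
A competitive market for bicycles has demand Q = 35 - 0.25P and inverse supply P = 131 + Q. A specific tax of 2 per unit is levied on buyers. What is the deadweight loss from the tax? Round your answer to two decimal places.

0.40

Rewriting demand in inverse form: P = 140 - 4Q.
Without the tax, 140 - 4Q = 131 + Q so Q* = 1.8 and P* = 132.8.
With the tax, buyers' net willingness to pay falls by 2: (140 - 2) - 4Q = 131 + Q, so Q_t = 1.4. Buyers pay P_b = 134.4; sellers receive P_s = P_b - 2 = 132.4.
Deadweight loss is the triangle between the curves from Q_t to Q*: (1/2)(1.8 - 1.4)(2) = 0.4.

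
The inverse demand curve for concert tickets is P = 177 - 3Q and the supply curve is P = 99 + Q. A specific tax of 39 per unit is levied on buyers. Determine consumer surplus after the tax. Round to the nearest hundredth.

Without the tax, 177 - 3Q = 99 + Q so Q* = 19.5 and P* = 118.5.
A tax on buyers shifts demand down by 39: (177 - 39) - 3Q = 99 + Q, so Q_t = 9.75. Buyers pay P_b = 147.75; sellers receive P_s = P_b - 39 = 108.75.
CS = (1/2)(Q_t)(177 - P_b) = (1/2)(9.75)(29.25) = 142.5938.

142.59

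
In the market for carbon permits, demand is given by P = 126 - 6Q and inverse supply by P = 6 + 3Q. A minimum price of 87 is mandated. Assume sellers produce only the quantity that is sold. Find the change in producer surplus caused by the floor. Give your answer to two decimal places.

Without the control, 126 - 6Q = 6 + 3Q so Q* = 13.3333 and P* = 46.
At the floor price 87, quantity demanded is (126 - 87)/6 = 6.5; demand is the short side, so Q = 6.5 trades at P = 87.
PS goes from (1/2)(13.3333)(40) = 266.6667 to 463.125 (computed as (87 - 6)(6.5) - (1/2)(3)(6.5)^2), a change of 196.4583.

196.46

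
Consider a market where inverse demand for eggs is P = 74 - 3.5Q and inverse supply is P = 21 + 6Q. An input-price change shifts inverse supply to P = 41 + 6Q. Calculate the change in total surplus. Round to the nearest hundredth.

-90.53

Initial equilibrium: Q_0 = 5.5789, P_0 = 54.4737; CS_0 = (1/2)(5.5789)(19.5263) = 54.4681, PS_0 = (1/2)(5.5789)(33.4737) = 93.374.
New equilibrium: 74 - 3.5Q = 41 + 6Q gives Q_1 = 3.4737, P_1 = 61.8421; CS_1 = 21.1163, PS_1 = 36.1994.
Change in total surplus = (21.1163 + 36.1994) - (54.4681 + 93.374) = -90.5263.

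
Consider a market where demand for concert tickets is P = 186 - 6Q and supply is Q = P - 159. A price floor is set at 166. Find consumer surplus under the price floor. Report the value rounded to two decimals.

33.33

Rewriting supply in inverse form: P = 159 + Q.
Free-market equilibrium: 186 - 6Q = 159 + Q gives Q* = 3.8571, P* = 162.8571.
At the floor price 166, quantity demanded is (186 - 166)/6 = 3.3333; demand is the short side, so Q = 3.3333 trades at P = 166.
CS is the triangle under demand above 166: (1/2)(3.3333)(186 - 166) = 33.3333.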